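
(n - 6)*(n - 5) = n^2 - 11*n + 30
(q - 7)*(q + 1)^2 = q^3 - 5*q^2 - 13*q - 7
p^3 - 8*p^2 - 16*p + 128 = (p - 8)*(p - 4)*(p + 4)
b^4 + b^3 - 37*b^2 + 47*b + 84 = (b - 4)*(b - 3)*(b + 1)*(b + 7)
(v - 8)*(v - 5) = v^2 - 13*v + 40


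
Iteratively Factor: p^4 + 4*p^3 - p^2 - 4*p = (p)*(p^3 + 4*p^2 - p - 4) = p*(p - 1)*(p^2 + 5*p + 4) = p*(p - 1)*(p + 4)*(p + 1)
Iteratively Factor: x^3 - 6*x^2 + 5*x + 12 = (x - 3)*(x^2 - 3*x - 4) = (x - 3)*(x + 1)*(x - 4)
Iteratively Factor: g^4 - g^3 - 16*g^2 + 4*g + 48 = (g - 4)*(g^3 + 3*g^2 - 4*g - 12) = (g - 4)*(g - 2)*(g^2 + 5*g + 6) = (g - 4)*(g - 2)*(g + 3)*(g + 2)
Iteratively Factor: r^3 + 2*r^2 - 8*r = (r + 4)*(r^2 - 2*r) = r*(r + 4)*(r - 2)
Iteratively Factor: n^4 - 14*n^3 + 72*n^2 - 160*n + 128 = (n - 4)*(n^3 - 10*n^2 + 32*n - 32) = (n - 4)*(n - 2)*(n^2 - 8*n + 16) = (n - 4)^2*(n - 2)*(n - 4)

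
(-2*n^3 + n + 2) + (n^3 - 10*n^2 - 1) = -n^3 - 10*n^2 + n + 1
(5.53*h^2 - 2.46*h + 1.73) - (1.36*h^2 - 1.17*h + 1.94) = 4.17*h^2 - 1.29*h - 0.21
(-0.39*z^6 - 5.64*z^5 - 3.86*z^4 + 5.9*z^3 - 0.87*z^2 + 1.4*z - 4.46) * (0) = 0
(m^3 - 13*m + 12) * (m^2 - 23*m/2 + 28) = m^5 - 23*m^4/2 + 15*m^3 + 323*m^2/2 - 502*m + 336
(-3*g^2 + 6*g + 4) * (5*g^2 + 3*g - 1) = -15*g^4 + 21*g^3 + 41*g^2 + 6*g - 4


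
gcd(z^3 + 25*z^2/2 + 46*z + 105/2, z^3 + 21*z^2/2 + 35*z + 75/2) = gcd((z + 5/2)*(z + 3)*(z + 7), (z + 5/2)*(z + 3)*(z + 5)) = z^2 + 11*z/2 + 15/2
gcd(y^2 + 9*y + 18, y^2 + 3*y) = y + 3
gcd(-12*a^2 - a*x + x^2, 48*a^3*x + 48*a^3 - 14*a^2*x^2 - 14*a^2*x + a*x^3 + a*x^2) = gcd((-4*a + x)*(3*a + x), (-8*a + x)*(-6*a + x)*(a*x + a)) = 1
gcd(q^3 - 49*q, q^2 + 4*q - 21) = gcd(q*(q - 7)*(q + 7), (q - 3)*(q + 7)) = q + 7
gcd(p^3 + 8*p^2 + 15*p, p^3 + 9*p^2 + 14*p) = p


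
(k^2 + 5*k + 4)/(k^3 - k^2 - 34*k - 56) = (k + 1)/(k^2 - 5*k - 14)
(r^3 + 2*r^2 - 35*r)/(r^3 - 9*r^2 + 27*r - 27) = r*(r^2 + 2*r - 35)/(r^3 - 9*r^2 + 27*r - 27)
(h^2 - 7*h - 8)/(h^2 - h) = (h^2 - 7*h - 8)/(h*(h - 1))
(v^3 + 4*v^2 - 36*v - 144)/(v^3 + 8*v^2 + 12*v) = (v^2 - 2*v - 24)/(v*(v + 2))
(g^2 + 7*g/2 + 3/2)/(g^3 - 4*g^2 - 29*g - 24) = (g + 1/2)/(g^2 - 7*g - 8)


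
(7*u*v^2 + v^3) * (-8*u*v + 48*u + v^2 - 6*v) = -56*u^2*v^3 + 336*u^2*v^2 - u*v^4 + 6*u*v^3 + v^5 - 6*v^4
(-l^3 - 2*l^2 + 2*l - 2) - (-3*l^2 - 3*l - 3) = -l^3 + l^2 + 5*l + 1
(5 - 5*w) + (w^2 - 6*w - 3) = w^2 - 11*w + 2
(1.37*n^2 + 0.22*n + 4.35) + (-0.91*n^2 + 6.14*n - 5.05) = 0.46*n^2 + 6.36*n - 0.7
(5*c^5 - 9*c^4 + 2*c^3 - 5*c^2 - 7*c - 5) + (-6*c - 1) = 5*c^5 - 9*c^4 + 2*c^3 - 5*c^2 - 13*c - 6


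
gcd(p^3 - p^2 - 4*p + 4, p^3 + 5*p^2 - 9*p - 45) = 1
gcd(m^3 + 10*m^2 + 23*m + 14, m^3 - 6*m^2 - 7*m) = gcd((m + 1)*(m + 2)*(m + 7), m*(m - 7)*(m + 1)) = m + 1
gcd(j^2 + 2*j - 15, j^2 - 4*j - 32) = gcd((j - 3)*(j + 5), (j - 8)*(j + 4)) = 1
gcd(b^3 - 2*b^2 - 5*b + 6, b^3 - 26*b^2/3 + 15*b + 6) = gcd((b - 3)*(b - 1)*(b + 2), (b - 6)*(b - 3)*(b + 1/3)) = b - 3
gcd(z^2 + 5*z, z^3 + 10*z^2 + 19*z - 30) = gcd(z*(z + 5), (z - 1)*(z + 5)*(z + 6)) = z + 5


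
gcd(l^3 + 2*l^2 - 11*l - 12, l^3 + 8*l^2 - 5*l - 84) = l^2 + l - 12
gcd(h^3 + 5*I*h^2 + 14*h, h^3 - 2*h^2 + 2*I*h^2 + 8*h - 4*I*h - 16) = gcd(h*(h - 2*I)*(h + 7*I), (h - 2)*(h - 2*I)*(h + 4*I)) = h - 2*I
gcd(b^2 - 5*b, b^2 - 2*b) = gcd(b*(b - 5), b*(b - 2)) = b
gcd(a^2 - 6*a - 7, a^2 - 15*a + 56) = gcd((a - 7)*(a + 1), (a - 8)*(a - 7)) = a - 7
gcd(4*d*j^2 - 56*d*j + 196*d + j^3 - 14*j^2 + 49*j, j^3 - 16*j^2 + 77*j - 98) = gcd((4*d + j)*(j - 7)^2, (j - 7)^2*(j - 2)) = j^2 - 14*j + 49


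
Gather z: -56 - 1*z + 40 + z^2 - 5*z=z^2 - 6*z - 16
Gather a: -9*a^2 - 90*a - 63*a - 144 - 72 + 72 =-9*a^2 - 153*a - 144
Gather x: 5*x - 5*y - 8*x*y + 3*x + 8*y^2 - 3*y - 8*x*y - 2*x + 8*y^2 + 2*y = x*(6 - 16*y) + 16*y^2 - 6*y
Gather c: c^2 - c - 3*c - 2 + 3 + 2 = c^2 - 4*c + 3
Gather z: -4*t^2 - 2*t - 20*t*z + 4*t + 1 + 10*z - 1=-4*t^2 + 2*t + z*(10 - 20*t)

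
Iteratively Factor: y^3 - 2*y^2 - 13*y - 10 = (y + 1)*(y^2 - 3*y - 10) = (y + 1)*(y + 2)*(y - 5)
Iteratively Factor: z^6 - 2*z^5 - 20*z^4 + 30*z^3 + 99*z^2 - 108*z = (z - 3)*(z^5 + z^4 - 17*z^3 - 21*z^2 + 36*z) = (z - 3)*(z - 1)*(z^4 + 2*z^3 - 15*z^2 - 36*z) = (z - 4)*(z - 3)*(z - 1)*(z^3 + 6*z^2 + 9*z) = (z - 4)*(z - 3)*(z - 1)*(z + 3)*(z^2 + 3*z) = (z - 4)*(z - 3)*(z - 1)*(z + 3)^2*(z)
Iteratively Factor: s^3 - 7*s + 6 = (s + 3)*(s^2 - 3*s + 2) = (s - 1)*(s + 3)*(s - 2)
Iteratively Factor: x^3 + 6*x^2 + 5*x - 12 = (x + 3)*(x^2 + 3*x - 4) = (x + 3)*(x + 4)*(x - 1)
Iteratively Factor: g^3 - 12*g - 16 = (g - 4)*(g^2 + 4*g + 4) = (g - 4)*(g + 2)*(g + 2)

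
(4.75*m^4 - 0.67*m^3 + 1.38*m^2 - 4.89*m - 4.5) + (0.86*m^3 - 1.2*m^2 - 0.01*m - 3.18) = 4.75*m^4 + 0.19*m^3 + 0.18*m^2 - 4.9*m - 7.68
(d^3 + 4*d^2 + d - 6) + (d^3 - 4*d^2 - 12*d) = 2*d^3 - 11*d - 6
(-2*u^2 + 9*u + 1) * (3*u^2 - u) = -6*u^4 + 29*u^3 - 6*u^2 - u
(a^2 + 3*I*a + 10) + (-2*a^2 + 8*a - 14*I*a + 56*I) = -a^2 + 8*a - 11*I*a + 10 + 56*I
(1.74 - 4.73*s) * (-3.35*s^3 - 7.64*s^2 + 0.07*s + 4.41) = 15.8455*s^4 + 30.3082*s^3 - 13.6247*s^2 - 20.7375*s + 7.6734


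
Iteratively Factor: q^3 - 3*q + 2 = (q + 2)*(q^2 - 2*q + 1) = (q - 1)*(q + 2)*(q - 1)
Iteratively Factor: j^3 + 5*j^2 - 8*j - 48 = (j + 4)*(j^2 + j - 12) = (j + 4)^2*(j - 3)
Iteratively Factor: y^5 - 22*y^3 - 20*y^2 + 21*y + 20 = (y - 5)*(y^4 + 5*y^3 + 3*y^2 - 5*y - 4) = (y - 5)*(y + 4)*(y^3 + y^2 - y - 1) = (y - 5)*(y + 1)*(y + 4)*(y^2 - 1) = (y - 5)*(y + 1)^2*(y + 4)*(y - 1)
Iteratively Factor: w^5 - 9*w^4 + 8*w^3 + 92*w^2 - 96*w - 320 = (w - 4)*(w^4 - 5*w^3 - 12*w^2 + 44*w + 80) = (w - 4)^2*(w^3 - w^2 - 16*w - 20) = (w - 5)*(w - 4)^2*(w^2 + 4*w + 4) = (w - 5)*(w - 4)^2*(w + 2)*(w + 2)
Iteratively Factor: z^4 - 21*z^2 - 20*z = (z + 1)*(z^3 - z^2 - 20*z) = (z + 1)*(z + 4)*(z^2 - 5*z) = (z - 5)*(z + 1)*(z + 4)*(z)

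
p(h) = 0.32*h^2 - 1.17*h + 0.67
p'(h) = 0.64*h - 1.17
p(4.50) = 1.88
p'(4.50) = 1.71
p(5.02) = 2.86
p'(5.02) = 2.04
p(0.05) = 0.61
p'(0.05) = -1.14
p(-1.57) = 3.30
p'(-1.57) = -2.17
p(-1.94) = 4.14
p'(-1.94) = -2.41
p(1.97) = -0.39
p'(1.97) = 0.09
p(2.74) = -0.13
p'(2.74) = 0.58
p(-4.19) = 11.19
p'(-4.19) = -3.85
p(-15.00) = 90.22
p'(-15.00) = -10.77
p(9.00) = 16.06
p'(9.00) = 4.59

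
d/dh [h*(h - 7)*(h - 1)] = 3*h^2 - 16*h + 7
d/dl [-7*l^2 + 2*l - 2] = 2 - 14*l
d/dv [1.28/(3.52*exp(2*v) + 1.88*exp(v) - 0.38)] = (-9.0112*exp(v) - 2.4064)*exp(v)/(3.52*exp(2*v) + 1.88*exp(v) - 0.38)^2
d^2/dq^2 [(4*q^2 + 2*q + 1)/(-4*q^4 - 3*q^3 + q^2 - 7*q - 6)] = 2*(-192*q^8 - 336*q^7 - 404*q^6 + 462*q^5 + 1572*q^4 + 964*q^3 + 222*q^2 + 39*q - 115)/(64*q^12 + 144*q^11 + 60*q^10 + 291*q^9 + 777*q^8 + 462*q^7 + 479*q^6 + 1362*q^5 + 1059*q^4 + 415*q^3 + 774*q^2 + 756*q + 216)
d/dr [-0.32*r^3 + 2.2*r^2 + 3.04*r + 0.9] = -0.96*r^2 + 4.4*r + 3.04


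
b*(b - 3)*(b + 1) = b^3 - 2*b^2 - 3*b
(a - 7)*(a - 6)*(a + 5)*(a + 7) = a^4 - a^3 - 79*a^2 + 49*a + 1470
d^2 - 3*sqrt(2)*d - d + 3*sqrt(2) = (d - 1)*(d - 3*sqrt(2))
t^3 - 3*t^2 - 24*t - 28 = (t - 7)*(t + 2)^2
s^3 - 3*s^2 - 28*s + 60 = (s - 6)*(s - 2)*(s + 5)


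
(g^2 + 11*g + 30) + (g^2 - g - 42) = 2*g^2 + 10*g - 12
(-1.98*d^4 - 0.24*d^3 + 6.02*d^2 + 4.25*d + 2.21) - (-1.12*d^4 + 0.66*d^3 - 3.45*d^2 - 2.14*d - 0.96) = -0.86*d^4 - 0.9*d^3 + 9.47*d^2 + 6.39*d + 3.17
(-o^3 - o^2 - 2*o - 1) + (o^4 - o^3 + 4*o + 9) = o^4 - 2*o^3 - o^2 + 2*o + 8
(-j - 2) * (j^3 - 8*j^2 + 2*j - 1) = -j^4 + 6*j^3 + 14*j^2 - 3*j + 2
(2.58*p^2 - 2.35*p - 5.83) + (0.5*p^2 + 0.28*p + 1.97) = 3.08*p^2 - 2.07*p - 3.86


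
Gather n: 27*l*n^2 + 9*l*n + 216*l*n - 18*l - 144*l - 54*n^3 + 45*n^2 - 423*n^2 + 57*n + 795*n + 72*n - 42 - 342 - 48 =-162*l - 54*n^3 + n^2*(27*l - 378) + n*(225*l + 924) - 432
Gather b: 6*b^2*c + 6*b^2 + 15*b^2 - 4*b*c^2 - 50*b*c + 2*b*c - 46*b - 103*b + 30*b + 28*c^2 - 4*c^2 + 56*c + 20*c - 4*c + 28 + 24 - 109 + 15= b^2*(6*c + 21) + b*(-4*c^2 - 48*c - 119) + 24*c^2 + 72*c - 42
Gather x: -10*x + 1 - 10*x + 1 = 2 - 20*x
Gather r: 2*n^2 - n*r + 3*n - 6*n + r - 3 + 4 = 2*n^2 - 3*n + r*(1 - n) + 1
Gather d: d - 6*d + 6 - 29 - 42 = -5*d - 65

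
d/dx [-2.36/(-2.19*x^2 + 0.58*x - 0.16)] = (1.3688 - 10.3368*x)/(2.19*x^2 - 0.58*x + 0.16)^2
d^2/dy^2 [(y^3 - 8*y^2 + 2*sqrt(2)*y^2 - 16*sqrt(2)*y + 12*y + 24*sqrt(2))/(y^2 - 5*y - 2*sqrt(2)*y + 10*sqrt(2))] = 2*(-12*sqrt(2)*y^3 + 13*y^3 - 240*y^2 + 162*sqrt(2)*y^2 - 720*sqrt(2)*y + 1272*y - 2240 + 1152*sqrt(2))/(y^6 - 15*y^5 - 6*sqrt(2)*y^5 + 99*y^4 + 90*sqrt(2)*y^4 - 466*sqrt(2)*y^3 - 485*y^3 + 990*sqrt(2)*y^2 + 1800*y^2 - 3000*y - 1200*sqrt(2)*y + 2000*sqrt(2))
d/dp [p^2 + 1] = 2*p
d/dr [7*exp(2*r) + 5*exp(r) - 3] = (14*exp(r) + 5)*exp(r)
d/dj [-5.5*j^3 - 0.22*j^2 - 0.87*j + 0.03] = -16.5*j^2 - 0.44*j - 0.87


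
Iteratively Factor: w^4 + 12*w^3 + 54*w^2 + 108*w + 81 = (w + 3)*(w^3 + 9*w^2 + 27*w + 27) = (w + 3)^2*(w^2 + 6*w + 9) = (w + 3)^3*(w + 3)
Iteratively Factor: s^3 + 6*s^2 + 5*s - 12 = (s + 3)*(s^2 + 3*s - 4) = (s - 1)*(s + 3)*(s + 4)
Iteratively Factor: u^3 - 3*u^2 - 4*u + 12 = (u - 2)*(u^2 - u - 6) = (u - 3)*(u - 2)*(u + 2)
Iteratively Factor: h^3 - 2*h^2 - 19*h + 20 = (h - 5)*(h^2 + 3*h - 4) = (h - 5)*(h + 4)*(h - 1)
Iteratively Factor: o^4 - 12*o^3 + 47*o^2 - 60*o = (o - 4)*(o^3 - 8*o^2 + 15*o) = (o - 4)*(o - 3)*(o^2 - 5*o) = o*(o - 4)*(o - 3)*(o - 5)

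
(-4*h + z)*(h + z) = -4*h^2 - 3*h*z + z^2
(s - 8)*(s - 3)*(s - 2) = s^3 - 13*s^2 + 46*s - 48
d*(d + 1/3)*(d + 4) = d^3 + 13*d^2/3 + 4*d/3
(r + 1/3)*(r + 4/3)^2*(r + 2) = r^4 + 5*r^3 + 26*r^2/3 + 160*r/27 + 32/27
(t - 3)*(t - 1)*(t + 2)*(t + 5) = t^4 + 3*t^3 - 15*t^2 - 19*t + 30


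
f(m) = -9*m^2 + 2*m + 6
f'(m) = 2 - 18*m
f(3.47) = -95.43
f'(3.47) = -60.46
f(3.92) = -124.46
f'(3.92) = -68.56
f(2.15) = -31.30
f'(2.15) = -36.70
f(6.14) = -321.02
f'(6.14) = -108.52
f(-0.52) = 2.53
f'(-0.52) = 11.36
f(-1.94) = -31.75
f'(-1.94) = 36.92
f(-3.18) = -91.37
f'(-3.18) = 59.24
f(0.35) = 5.60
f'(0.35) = -4.30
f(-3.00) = -81.00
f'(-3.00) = 56.00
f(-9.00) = -741.00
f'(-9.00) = 164.00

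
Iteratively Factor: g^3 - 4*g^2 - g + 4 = (g - 1)*(g^2 - 3*g - 4) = (g - 1)*(g + 1)*(g - 4)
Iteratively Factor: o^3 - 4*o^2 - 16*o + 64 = (o - 4)*(o^2 - 16) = (o - 4)^2*(o + 4)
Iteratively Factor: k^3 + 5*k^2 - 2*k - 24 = (k + 3)*(k^2 + 2*k - 8) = (k + 3)*(k + 4)*(k - 2)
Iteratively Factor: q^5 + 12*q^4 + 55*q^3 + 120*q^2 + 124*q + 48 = (q + 2)*(q^4 + 10*q^3 + 35*q^2 + 50*q + 24) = (q + 2)^2*(q^3 + 8*q^2 + 19*q + 12) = (q + 2)^2*(q + 4)*(q^2 + 4*q + 3) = (q + 2)^2*(q + 3)*(q + 4)*(q + 1)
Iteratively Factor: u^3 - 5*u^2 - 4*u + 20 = (u + 2)*(u^2 - 7*u + 10) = (u - 2)*(u + 2)*(u - 5)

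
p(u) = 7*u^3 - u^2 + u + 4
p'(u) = 21*u^2 - 2*u + 1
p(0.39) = 4.65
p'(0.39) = 3.41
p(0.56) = 5.48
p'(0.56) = 6.47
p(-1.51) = -23.89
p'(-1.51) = 51.90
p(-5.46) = -1170.67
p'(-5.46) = 637.96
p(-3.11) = -219.34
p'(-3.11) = 210.33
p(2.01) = 58.81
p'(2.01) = 81.82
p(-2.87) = -172.59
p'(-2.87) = 179.71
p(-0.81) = -1.19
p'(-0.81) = 16.40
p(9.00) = 5035.00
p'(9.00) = 1684.00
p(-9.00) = -5189.00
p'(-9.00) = 1720.00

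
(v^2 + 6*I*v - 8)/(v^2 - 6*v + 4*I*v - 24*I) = (v + 2*I)/(v - 6)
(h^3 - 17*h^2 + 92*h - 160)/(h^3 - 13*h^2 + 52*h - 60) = (h^2 - 12*h + 32)/(h^2 - 8*h + 12)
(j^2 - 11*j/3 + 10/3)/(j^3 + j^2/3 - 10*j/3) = (j - 2)/(j*(j + 2))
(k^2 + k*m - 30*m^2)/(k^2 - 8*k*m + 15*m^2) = (k + 6*m)/(k - 3*m)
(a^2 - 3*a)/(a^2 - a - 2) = a*(3 - a)/(-a^2 + a + 2)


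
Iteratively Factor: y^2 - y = (y - 1)*(y)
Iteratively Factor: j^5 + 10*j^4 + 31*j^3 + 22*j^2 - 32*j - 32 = (j - 1)*(j^4 + 11*j^3 + 42*j^2 + 64*j + 32) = (j - 1)*(j + 1)*(j^3 + 10*j^2 + 32*j + 32) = (j - 1)*(j + 1)*(j + 4)*(j^2 + 6*j + 8) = (j - 1)*(j + 1)*(j + 2)*(j + 4)*(j + 4)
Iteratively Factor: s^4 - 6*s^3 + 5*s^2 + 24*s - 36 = (s - 2)*(s^3 - 4*s^2 - 3*s + 18) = (s - 2)*(s + 2)*(s^2 - 6*s + 9) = (s - 3)*(s - 2)*(s + 2)*(s - 3)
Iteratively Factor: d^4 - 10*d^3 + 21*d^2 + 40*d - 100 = (d + 2)*(d^3 - 12*d^2 + 45*d - 50) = (d - 2)*(d + 2)*(d^2 - 10*d + 25) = (d - 5)*(d - 2)*(d + 2)*(d - 5)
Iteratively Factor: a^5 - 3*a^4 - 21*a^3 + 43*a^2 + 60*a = (a - 3)*(a^4 - 21*a^2 - 20*a) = a*(a - 3)*(a^3 - 21*a - 20) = a*(a - 3)*(a + 1)*(a^2 - a - 20) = a*(a - 5)*(a - 3)*(a + 1)*(a + 4)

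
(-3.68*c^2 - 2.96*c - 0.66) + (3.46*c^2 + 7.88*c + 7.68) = -0.22*c^2 + 4.92*c + 7.02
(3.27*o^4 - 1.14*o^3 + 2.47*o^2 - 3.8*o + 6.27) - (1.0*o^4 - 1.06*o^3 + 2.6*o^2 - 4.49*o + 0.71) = 2.27*o^4 - 0.0799999999999998*o^3 - 0.13*o^2 + 0.69*o + 5.56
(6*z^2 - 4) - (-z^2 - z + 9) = 7*z^2 + z - 13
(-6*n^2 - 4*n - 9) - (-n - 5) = -6*n^2 - 3*n - 4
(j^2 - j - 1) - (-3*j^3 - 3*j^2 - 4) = 3*j^3 + 4*j^2 - j + 3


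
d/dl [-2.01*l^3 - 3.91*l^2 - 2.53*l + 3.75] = -6.03*l^2 - 7.82*l - 2.53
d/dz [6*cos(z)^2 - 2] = -6*sin(2*z)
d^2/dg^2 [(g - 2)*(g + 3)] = 2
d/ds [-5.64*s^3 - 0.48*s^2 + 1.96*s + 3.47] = -16.92*s^2 - 0.96*s + 1.96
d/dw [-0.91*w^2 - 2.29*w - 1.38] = -1.82*w - 2.29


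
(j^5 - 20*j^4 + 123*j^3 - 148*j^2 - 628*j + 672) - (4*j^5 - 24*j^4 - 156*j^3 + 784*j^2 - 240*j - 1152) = -3*j^5 + 4*j^4 + 279*j^3 - 932*j^2 - 388*j + 1824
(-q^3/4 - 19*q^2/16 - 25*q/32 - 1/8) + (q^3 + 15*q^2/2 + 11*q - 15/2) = 3*q^3/4 + 101*q^2/16 + 327*q/32 - 61/8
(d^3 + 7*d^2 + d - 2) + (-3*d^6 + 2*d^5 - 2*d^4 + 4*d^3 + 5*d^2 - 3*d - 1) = -3*d^6 + 2*d^5 - 2*d^4 + 5*d^3 + 12*d^2 - 2*d - 3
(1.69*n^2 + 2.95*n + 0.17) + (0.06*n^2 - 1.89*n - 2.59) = 1.75*n^2 + 1.06*n - 2.42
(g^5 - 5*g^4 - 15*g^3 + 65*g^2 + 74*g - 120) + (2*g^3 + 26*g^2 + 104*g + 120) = g^5 - 5*g^4 - 13*g^3 + 91*g^2 + 178*g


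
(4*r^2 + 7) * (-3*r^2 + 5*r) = -12*r^4 + 20*r^3 - 21*r^2 + 35*r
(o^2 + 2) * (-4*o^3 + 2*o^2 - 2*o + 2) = -4*o^5 + 2*o^4 - 10*o^3 + 6*o^2 - 4*o + 4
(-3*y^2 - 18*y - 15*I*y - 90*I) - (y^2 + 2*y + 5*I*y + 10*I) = -4*y^2 - 20*y - 20*I*y - 100*I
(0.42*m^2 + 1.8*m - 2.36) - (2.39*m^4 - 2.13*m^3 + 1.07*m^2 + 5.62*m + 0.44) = -2.39*m^4 + 2.13*m^3 - 0.65*m^2 - 3.82*m - 2.8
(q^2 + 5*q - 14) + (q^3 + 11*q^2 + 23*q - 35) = q^3 + 12*q^2 + 28*q - 49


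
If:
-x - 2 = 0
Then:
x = -2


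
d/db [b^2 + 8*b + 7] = 2*b + 8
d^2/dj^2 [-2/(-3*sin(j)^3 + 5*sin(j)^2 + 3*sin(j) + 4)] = 2*(81*sin(j)^6 - 165*sin(j)^5 - 26*sin(j)^4 + 393*sin(j)^3 - 167*sin(j)^2 - 174*sin(j) + 22)/(3*sin(j)*cos(j)^2 - 5*cos(j)^2 + 9)^3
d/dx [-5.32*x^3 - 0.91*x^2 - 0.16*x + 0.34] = -15.96*x^2 - 1.82*x - 0.16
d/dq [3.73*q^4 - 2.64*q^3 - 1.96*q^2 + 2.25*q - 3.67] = 14.92*q^3 - 7.92*q^2 - 3.92*q + 2.25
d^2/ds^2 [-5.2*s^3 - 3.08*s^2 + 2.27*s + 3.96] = -31.2*s - 6.16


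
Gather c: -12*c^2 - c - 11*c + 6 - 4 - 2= -12*c^2 - 12*c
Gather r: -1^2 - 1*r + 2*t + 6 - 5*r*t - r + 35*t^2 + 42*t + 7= r*(-5*t - 2) + 35*t^2 + 44*t + 12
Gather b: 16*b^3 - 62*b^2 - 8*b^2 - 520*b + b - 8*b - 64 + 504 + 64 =16*b^3 - 70*b^2 - 527*b + 504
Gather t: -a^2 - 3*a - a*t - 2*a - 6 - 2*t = -a^2 - 5*a + t*(-a - 2) - 6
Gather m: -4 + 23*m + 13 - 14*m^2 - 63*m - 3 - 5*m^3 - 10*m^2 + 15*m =-5*m^3 - 24*m^2 - 25*m + 6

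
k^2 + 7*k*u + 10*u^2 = (k + 2*u)*(k + 5*u)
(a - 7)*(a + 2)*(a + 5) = a^3 - 39*a - 70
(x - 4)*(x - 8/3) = x^2 - 20*x/3 + 32/3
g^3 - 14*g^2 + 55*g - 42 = (g - 7)*(g - 6)*(g - 1)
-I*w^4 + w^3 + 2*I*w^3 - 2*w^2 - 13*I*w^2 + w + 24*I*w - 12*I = (w - 1)*(w - 3*I)*(w + 4*I)*(-I*w + I)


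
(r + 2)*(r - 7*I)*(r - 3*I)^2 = r^4 + 2*r^3 - 13*I*r^3 - 51*r^2 - 26*I*r^2 - 102*r + 63*I*r + 126*I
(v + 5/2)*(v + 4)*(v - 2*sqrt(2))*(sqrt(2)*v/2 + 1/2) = sqrt(2)*v^4/2 - 3*v^3/2 + 13*sqrt(2)*v^3/4 - 39*v^2/4 + 4*sqrt(2)*v^2 - 15*v - 13*sqrt(2)*v/2 - 10*sqrt(2)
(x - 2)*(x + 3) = x^2 + x - 6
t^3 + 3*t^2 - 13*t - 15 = (t - 3)*(t + 1)*(t + 5)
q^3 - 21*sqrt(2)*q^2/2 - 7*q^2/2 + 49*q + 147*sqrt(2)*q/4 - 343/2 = (q - 7/2)*(q - 7*sqrt(2))*(q - 7*sqrt(2)/2)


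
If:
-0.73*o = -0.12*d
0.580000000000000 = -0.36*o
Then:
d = -9.80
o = -1.61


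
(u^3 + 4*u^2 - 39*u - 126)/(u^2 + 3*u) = u + 1 - 42/u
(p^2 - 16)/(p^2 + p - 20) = (p + 4)/(p + 5)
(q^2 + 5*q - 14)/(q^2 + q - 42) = (q - 2)/(q - 6)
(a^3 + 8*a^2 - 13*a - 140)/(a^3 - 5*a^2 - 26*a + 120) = (a + 7)/(a - 6)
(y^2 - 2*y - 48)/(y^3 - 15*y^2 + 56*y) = (y + 6)/(y*(y - 7))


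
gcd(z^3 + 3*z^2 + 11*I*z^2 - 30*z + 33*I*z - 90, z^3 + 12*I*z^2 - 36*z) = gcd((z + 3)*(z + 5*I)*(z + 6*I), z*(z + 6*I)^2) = z + 6*I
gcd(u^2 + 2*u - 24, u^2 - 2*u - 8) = u - 4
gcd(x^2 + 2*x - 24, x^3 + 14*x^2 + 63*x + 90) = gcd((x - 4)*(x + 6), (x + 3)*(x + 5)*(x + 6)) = x + 6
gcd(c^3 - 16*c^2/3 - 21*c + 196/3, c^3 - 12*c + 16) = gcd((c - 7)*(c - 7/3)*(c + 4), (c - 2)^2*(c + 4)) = c + 4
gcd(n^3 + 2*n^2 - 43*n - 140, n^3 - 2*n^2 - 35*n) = n^2 - 2*n - 35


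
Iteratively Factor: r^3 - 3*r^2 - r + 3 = (r - 1)*(r^2 - 2*r - 3) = (r - 3)*(r - 1)*(r + 1)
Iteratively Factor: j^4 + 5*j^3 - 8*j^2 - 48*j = (j)*(j^3 + 5*j^2 - 8*j - 48) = j*(j - 3)*(j^2 + 8*j + 16) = j*(j - 3)*(j + 4)*(j + 4)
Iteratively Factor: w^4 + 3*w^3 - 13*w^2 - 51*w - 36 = (w + 3)*(w^3 - 13*w - 12) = (w + 3)^2*(w^2 - 3*w - 4) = (w + 1)*(w + 3)^2*(w - 4)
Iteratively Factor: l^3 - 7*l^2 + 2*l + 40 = (l - 4)*(l^2 - 3*l - 10) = (l - 5)*(l - 4)*(l + 2)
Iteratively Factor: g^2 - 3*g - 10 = (g + 2)*(g - 5)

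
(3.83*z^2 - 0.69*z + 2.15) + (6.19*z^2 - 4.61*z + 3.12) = 10.02*z^2 - 5.3*z + 5.27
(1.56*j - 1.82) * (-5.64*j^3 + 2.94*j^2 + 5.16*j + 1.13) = -8.7984*j^4 + 14.8512*j^3 + 2.6988*j^2 - 7.6284*j - 2.0566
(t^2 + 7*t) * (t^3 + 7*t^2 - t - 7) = t^5 + 14*t^4 + 48*t^3 - 14*t^2 - 49*t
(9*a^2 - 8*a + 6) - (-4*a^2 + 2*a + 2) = 13*a^2 - 10*a + 4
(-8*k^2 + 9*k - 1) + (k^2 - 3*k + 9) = -7*k^2 + 6*k + 8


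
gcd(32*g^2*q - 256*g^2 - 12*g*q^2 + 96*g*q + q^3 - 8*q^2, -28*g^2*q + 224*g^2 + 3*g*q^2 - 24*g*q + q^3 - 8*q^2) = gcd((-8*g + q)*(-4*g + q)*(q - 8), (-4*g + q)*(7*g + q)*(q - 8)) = -4*g*q + 32*g + q^2 - 8*q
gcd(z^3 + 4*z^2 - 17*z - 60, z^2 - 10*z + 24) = z - 4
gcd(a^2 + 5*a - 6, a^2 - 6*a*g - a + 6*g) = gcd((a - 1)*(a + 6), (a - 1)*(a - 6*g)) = a - 1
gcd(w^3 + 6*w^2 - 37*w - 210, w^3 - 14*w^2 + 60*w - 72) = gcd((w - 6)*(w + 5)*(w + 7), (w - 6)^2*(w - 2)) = w - 6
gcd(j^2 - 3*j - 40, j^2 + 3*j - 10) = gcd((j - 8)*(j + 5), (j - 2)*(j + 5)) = j + 5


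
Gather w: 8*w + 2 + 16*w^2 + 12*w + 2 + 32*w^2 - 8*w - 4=48*w^2 + 12*w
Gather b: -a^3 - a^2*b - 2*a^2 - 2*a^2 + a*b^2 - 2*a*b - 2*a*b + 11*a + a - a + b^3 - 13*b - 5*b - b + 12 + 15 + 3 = -a^3 - 4*a^2 + a*b^2 + 11*a + b^3 + b*(-a^2 - 4*a - 19) + 30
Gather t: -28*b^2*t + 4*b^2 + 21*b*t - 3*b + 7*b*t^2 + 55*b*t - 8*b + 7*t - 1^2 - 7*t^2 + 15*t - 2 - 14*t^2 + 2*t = 4*b^2 - 11*b + t^2*(7*b - 21) + t*(-28*b^2 + 76*b + 24) - 3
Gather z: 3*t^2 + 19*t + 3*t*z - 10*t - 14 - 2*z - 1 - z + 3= 3*t^2 + 9*t + z*(3*t - 3) - 12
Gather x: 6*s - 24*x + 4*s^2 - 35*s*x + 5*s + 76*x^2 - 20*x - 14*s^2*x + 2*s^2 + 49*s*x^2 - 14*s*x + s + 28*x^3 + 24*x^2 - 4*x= 6*s^2 + 12*s + 28*x^3 + x^2*(49*s + 100) + x*(-14*s^2 - 49*s - 48)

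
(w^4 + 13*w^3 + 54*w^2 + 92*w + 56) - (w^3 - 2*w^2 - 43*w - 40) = w^4 + 12*w^3 + 56*w^2 + 135*w + 96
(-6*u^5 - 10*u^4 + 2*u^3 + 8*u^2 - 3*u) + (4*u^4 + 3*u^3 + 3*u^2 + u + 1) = -6*u^5 - 6*u^4 + 5*u^3 + 11*u^2 - 2*u + 1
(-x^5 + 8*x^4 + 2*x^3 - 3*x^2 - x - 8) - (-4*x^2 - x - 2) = -x^5 + 8*x^4 + 2*x^3 + x^2 - 6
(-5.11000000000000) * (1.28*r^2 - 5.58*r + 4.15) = -6.5408*r^2 + 28.5138*r - 21.2065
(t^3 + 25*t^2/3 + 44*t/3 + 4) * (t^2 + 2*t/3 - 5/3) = t^5 + 9*t^4 + 167*t^3/9 - t^2/9 - 196*t/9 - 20/3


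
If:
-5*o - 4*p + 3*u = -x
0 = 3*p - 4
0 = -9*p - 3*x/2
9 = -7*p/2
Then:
No Solution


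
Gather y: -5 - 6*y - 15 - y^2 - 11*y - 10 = -y^2 - 17*y - 30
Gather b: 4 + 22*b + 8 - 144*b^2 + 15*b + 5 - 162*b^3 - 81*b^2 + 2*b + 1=-162*b^3 - 225*b^2 + 39*b + 18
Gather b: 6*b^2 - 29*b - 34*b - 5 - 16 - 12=6*b^2 - 63*b - 33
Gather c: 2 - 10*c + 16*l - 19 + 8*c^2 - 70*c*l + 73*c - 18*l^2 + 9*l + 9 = 8*c^2 + c*(63 - 70*l) - 18*l^2 + 25*l - 8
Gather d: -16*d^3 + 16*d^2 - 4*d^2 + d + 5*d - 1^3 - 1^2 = -16*d^3 + 12*d^2 + 6*d - 2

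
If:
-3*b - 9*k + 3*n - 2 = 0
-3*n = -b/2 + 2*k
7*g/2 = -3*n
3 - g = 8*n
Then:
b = 493/525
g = -9/25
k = -83/210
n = 21/50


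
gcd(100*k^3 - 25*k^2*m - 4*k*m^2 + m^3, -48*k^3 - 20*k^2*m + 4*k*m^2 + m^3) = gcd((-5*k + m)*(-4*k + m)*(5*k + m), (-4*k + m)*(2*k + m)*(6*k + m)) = 4*k - m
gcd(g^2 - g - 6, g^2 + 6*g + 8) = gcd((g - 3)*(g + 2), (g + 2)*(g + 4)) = g + 2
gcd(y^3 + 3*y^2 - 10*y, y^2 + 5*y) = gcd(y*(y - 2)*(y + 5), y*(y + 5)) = y^2 + 5*y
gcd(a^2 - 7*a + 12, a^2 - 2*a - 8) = a - 4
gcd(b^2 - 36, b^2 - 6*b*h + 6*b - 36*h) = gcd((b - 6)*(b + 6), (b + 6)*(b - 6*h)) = b + 6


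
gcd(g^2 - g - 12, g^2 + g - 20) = g - 4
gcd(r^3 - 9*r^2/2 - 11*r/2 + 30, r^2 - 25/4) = r + 5/2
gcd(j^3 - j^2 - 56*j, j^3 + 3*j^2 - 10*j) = j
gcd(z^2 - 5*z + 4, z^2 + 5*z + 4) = 1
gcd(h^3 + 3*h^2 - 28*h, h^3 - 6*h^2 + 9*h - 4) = h - 4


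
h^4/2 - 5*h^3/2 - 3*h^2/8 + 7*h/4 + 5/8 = (h/2 + 1/4)*(h - 5)*(h - 1)*(h + 1/2)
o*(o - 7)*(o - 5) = o^3 - 12*o^2 + 35*o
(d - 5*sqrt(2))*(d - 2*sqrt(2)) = d^2 - 7*sqrt(2)*d + 20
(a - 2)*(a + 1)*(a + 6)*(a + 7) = a^4 + 12*a^3 + 27*a^2 - 68*a - 84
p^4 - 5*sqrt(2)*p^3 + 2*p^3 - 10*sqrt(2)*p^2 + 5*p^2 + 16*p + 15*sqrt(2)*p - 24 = (p - 1)*(p + 3)*(p - 4*sqrt(2))*(p - sqrt(2))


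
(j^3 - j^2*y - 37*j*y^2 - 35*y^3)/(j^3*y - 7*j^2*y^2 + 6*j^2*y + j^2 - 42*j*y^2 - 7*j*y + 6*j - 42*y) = (j^2 + 6*j*y + 5*y^2)/(j^2*y + 6*j*y + j + 6)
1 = 1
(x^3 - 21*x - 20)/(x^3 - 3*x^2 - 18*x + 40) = (x + 1)/(x - 2)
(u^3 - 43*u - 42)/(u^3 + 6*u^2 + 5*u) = (u^2 - u - 42)/(u*(u + 5))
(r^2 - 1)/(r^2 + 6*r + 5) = (r - 1)/(r + 5)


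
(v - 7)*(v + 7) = v^2 - 49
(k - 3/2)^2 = k^2 - 3*k + 9/4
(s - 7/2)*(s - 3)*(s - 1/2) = s^3 - 7*s^2 + 55*s/4 - 21/4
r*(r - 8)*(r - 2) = r^3 - 10*r^2 + 16*r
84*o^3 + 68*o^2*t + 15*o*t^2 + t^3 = (2*o + t)*(6*o + t)*(7*o + t)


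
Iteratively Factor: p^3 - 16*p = (p + 4)*(p^2 - 4*p) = p*(p + 4)*(p - 4)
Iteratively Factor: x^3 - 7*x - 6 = (x - 3)*(x^2 + 3*x + 2) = (x - 3)*(x + 1)*(x + 2)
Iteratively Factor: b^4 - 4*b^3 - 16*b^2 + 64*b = (b + 4)*(b^3 - 8*b^2 + 16*b) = b*(b + 4)*(b^2 - 8*b + 16) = b*(b - 4)*(b + 4)*(b - 4)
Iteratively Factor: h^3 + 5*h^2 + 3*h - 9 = (h + 3)*(h^2 + 2*h - 3) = (h - 1)*(h + 3)*(h + 3)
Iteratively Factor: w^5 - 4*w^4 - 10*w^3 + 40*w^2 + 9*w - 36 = (w - 4)*(w^4 - 10*w^2 + 9) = (w - 4)*(w - 1)*(w^3 + w^2 - 9*w - 9) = (w - 4)*(w - 1)*(w + 1)*(w^2 - 9) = (w - 4)*(w - 3)*(w - 1)*(w + 1)*(w + 3)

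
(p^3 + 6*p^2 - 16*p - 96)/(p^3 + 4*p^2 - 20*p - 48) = (p + 4)/(p + 2)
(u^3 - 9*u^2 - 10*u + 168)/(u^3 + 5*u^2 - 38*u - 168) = (u - 7)/(u + 7)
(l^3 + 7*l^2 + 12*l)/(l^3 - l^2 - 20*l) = (l + 3)/(l - 5)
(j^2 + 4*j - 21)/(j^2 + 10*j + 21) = (j - 3)/(j + 3)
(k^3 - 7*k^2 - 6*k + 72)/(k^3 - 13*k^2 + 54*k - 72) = (k + 3)/(k - 3)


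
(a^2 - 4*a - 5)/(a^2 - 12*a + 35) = (a + 1)/(a - 7)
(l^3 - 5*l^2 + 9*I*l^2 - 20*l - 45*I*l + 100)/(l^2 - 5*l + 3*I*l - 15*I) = (l^2 + 9*I*l - 20)/(l + 3*I)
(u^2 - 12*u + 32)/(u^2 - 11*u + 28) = (u - 8)/(u - 7)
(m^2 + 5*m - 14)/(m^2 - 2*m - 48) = (-m^2 - 5*m + 14)/(-m^2 + 2*m + 48)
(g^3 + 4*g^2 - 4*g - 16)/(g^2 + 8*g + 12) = (g^2 + 2*g - 8)/(g + 6)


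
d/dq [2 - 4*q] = -4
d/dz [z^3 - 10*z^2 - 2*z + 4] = 3*z^2 - 20*z - 2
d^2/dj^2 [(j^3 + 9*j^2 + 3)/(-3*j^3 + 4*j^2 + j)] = 2*(-93*j^6 - 9*j^5 - 243*j^4 + 323*j^3 - 117*j^2 - 36*j - 3)/(j^3*(27*j^6 - 108*j^5 + 117*j^4 + 8*j^3 - 39*j^2 - 12*j - 1))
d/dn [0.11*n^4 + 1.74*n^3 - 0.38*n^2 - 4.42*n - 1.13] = 0.44*n^3 + 5.22*n^2 - 0.76*n - 4.42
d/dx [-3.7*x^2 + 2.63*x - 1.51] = 2.63 - 7.4*x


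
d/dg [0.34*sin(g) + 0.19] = 0.34*cos(g)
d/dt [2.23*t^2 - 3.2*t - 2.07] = 4.46*t - 3.2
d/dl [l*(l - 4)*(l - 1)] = 3*l^2 - 10*l + 4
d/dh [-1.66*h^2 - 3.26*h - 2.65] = -3.32*h - 3.26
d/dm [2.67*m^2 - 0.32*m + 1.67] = 5.34*m - 0.32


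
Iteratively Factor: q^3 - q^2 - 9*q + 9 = (q + 3)*(q^2 - 4*q + 3) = (q - 3)*(q + 3)*(q - 1)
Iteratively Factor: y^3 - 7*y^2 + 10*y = (y - 2)*(y^2 - 5*y) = (y - 5)*(y - 2)*(y)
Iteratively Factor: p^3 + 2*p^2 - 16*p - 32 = (p + 4)*(p^2 - 2*p - 8) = (p + 2)*(p + 4)*(p - 4)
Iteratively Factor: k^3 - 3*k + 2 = (k - 1)*(k^2 + k - 2) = (k - 1)*(k + 2)*(k - 1)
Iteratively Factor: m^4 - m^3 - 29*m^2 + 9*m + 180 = (m - 3)*(m^3 + 2*m^2 - 23*m - 60) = (m - 3)*(m + 4)*(m^2 - 2*m - 15) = (m - 3)*(m + 3)*(m + 4)*(m - 5)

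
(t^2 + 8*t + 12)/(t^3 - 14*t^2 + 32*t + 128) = (t + 6)/(t^2 - 16*t + 64)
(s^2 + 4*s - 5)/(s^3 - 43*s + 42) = (s + 5)/(s^2 + s - 42)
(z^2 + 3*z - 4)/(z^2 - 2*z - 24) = (z - 1)/(z - 6)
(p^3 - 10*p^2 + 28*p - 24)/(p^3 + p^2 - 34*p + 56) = (p^2 - 8*p + 12)/(p^2 + 3*p - 28)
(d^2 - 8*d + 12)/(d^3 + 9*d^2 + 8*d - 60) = (d - 6)/(d^2 + 11*d + 30)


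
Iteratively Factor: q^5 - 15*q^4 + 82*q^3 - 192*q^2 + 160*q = (q - 4)*(q^4 - 11*q^3 + 38*q^2 - 40*q) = (q - 4)*(q - 2)*(q^3 - 9*q^2 + 20*q) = (q - 4)^2*(q - 2)*(q^2 - 5*q) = q*(q - 4)^2*(q - 2)*(q - 5)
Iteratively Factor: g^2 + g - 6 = (g + 3)*(g - 2)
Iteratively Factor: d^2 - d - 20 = (d - 5)*(d + 4)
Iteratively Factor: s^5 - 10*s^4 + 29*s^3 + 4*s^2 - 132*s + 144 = (s - 4)*(s^4 - 6*s^3 + 5*s^2 + 24*s - 36) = (s - 4)*(s - 3)*(s^3 - 3*s^2 - 4*s + 12) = (s - 4)*(s - 3)*(s - 2)*(s^2 - s - 6) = (s - 4)*(s - 3)^2*(s - 2)*(s + 2)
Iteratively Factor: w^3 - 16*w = (w - 4)*(w^2 + 4*w) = (w - 4)*(w + 4)*(w)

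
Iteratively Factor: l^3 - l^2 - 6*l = (l - 3)*(l^2 + 2*l) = l*(l - 3)*(l + 2)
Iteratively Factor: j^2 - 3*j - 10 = (j + 2)*(j - 5)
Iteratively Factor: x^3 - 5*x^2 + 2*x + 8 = (x + 1)*(x^2 - 6*x + 8) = (x - 4)*(x + 1)*(x - 2)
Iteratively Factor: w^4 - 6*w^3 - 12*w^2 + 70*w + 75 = (w - 5)*(w^3 - w^2 - 17*w - 15) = (w - 5)*(w + 1)*(w^2 - 2*w - 15) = (w - 5)^2*(w + 1)*(w + 3)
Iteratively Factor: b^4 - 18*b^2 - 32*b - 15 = (b + 1)*(b^3 - b^2 - 17*b - 15) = (b + 1)*(b + 3)*(b^2 - 4*b - 5) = (b + 1)^2*(b + 3)*(b - 5)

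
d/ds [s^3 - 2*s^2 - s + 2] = 3*s^2 - 4*s - 1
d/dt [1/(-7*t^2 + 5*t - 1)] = (14*t - 5)/(7*t^2 - 5*t + 1)^2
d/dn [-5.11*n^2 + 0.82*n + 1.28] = 0.82 - 10.22*n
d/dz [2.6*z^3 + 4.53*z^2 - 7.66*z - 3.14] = 7.8*z^2 + 9.06*z - 7.66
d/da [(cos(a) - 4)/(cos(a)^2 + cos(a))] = (sin(a) - 4*sin(a)/cos(a)^2 - 8*tan(a))/(cos(a) + 1)^2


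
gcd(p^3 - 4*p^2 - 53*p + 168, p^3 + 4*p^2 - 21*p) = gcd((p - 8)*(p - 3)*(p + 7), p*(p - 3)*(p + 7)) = p^2 + 4*p - 21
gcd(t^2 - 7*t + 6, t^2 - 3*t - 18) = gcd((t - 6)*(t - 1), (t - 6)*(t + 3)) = t - 6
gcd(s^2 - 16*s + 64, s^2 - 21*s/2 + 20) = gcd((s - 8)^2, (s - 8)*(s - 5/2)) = s - 8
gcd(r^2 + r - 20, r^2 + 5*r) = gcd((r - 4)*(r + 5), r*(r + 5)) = r + 5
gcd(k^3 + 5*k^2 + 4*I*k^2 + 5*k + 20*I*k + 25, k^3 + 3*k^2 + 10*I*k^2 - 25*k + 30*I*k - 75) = k + 5*I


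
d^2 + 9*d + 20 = (d + 4)*(d + 5)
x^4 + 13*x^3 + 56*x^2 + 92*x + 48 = (x + 1)*(x + 2)*(x + 4)*(x + 6)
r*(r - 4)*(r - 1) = r^3 - 5*r^2 + 4*r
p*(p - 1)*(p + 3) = p^3 + 2*p^2 - 3*p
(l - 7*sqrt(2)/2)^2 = l^2 - 7*sqrt(2)*l + 49/2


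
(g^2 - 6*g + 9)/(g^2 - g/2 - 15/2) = 2*(g - 3)/(2*g + 5)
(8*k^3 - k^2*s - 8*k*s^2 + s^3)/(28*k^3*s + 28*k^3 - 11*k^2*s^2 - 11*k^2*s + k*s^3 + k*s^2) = (8*k^3 - k^2*s - 8*k*s^2 + s^3)/(k*(28*k^2*s + 28*k^2 - 11*k*s^2 - 11*k*s + s^3 + s^2))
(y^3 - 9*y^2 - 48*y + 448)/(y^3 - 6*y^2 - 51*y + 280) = (y - 8)/(y - 5)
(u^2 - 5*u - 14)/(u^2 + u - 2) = (u - 7)/(u - 1)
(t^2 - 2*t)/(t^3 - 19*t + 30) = t/(t^2 + 2*t - 15)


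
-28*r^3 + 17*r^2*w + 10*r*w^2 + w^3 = (-r + w)*(4*r + w)*(7*r + w)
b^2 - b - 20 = (b - 5)*(b + 4)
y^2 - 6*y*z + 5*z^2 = (y - 5*z)*(y - z)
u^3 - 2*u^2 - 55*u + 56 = (u - 8)*(u - 1)*(u + 7)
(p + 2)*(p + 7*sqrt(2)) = p^2 + 2*p + 7*sqrt(2)*p + 14*sqrt(2)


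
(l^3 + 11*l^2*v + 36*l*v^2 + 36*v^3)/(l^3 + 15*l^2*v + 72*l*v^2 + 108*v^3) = (l + 2*v)/(l + 6*v)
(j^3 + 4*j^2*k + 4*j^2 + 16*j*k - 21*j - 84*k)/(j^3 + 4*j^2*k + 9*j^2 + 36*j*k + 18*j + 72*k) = (j^2 + 4*j - 21)/(j^2 + 9*j + 18)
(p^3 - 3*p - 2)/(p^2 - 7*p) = (p^3 - 3*p - 2)/(p*(p - 7))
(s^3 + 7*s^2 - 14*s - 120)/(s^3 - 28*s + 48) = (s + 5)/(s - 2)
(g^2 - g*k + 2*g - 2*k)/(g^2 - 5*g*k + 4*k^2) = (g + 2)/(g - 4*k)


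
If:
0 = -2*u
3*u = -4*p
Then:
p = 0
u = 0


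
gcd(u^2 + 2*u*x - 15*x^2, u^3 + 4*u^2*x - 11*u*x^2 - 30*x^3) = -u^2 - 2*u*x + 15*x^2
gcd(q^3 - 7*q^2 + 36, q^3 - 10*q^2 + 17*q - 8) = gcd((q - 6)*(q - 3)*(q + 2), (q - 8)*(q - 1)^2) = 1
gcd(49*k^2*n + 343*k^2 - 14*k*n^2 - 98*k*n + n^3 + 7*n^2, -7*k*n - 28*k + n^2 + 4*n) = 7*k - n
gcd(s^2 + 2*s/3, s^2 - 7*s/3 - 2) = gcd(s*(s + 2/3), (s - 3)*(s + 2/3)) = s + 2/3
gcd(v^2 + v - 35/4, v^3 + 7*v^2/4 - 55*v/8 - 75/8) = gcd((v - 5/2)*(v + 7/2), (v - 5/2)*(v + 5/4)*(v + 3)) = v - 5/2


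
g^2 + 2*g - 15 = (g - 3)*(g + 5)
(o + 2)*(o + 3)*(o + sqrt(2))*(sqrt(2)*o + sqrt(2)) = sqrt(2)*o^4 + 2*o^3 + 6*sqrt(2)*o^3 + 12*o^2 + 11*sqrt(2)*o^2 + 6*sqrt(2)*o + 22*o + 12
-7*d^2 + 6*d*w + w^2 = (-d + w)*(7*d + w)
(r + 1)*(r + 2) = r^2 + 3*r + 2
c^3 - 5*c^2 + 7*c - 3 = (c - 3)*(c - 1)^2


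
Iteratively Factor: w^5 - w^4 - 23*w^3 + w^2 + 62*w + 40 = (w + 1)*(w^4 - 2*w^3 - 21*w^2 + 22*w + 40) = (w - 5)*(w + 1)*(w^3 + 3*w^2 - 6*w - 8) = (w - 5)*(w - 2)*(w + 1)*(w^2 + 5*w + 4) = (w - 5)*(w - 2)*(w + 1)^2*(w + 4)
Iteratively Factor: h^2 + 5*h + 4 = (h + 4)*(h + 1)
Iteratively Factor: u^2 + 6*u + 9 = (u + 3)*(u + 3)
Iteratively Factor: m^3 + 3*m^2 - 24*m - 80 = (m + 4)*(m^2 - m - 20) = (m + 4)^2*(m - 5)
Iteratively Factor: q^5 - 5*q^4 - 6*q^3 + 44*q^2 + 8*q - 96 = (q - 2)*(q^4 - 3*q^3 - 12*q^2 + 20*q + 48) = (q - 3)*(q - 2)*(q^3 - 12*q - 16) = (q - 4)*(q - 3)*(q - 2)*(q^2 + 4*q + 4) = (q - 4)*(q - 3)*(q - 2)*(q + 2)*(q + 2)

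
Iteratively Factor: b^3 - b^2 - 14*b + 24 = (b - 2)*(b^2 + b - 12) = (b - 2)*(b + 4)*(b - 3)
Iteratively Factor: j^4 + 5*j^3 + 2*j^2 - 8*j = (j - 1)*(j^3 + 6*j^2 + 8*j) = j*(j - 1)*(j^2 + 6*j + 8) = j*(j - 1)*(j + 4)*(j + 2)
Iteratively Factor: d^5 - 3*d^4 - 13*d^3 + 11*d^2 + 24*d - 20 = (d + 2)*(d^4 - 5*d^3 - 3*d^2 + 17*d - 10) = (d - 1)*(d + 2)*(d^3 - 4*d^2 - 7*d + 10) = (d - 5)*(d - 1)*(d + 2)*(d^2 + d - 2) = (d - 5)*(d - 1)^2*(d + 2)*(d + 2)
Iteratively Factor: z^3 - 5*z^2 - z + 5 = (z - 1)*(z^2 - 4*z - 5) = (z - 1)*(z + 1)*(z - 5)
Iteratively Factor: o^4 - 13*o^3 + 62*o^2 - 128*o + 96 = (o - 4)*(o^3 - 9*o^2 + 26*o - 24) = (o - 4)*(o - 3)*(o^2 - 6*o + 8) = (o - 4)*(o - 3)*(o - 2)*(o - 4)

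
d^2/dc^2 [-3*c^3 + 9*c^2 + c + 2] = 18 - 18*c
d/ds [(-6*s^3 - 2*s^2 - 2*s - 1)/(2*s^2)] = (-3*s^3 + s + 1)/s^3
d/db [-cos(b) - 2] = sin(b)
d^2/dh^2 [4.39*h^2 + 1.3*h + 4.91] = 8.78000000000000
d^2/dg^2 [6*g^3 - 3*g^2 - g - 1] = 36*g - 6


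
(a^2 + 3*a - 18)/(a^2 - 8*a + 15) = (a + 6)/(a - 5)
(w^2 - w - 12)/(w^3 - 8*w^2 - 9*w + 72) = (w - 4)/(w^2 - 11*w + 24)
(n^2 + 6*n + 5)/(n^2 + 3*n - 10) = (n + 1)/(n - 2)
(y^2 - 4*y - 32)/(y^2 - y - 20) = (y - 8)/(y - 5)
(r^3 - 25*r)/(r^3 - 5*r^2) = (r + 5)/r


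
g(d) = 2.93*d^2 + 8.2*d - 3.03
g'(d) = 5.86*d + 8.2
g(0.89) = 6.59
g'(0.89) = 13.42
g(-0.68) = -7.25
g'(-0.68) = 4.22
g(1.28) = 12.27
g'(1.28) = 15.70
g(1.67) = 18.84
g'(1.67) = 17.99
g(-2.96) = -1.63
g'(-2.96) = -9.15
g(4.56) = 95.29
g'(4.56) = 34.92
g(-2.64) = -4.26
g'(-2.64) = -7.27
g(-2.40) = -5.83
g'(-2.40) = -5.86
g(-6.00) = 53.25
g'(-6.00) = -26.96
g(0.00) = -3.03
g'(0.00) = 8.20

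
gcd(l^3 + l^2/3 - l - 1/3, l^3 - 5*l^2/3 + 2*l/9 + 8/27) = l + 1/3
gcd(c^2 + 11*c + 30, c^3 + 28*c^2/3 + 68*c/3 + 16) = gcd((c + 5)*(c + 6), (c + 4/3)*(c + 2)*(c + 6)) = c + 6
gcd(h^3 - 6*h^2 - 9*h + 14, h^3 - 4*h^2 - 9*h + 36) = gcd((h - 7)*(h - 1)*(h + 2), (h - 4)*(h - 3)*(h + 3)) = 1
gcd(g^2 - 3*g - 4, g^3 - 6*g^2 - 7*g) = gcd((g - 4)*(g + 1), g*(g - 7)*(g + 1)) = g + 1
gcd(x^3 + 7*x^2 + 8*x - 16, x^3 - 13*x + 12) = x^2 + 3*x - 4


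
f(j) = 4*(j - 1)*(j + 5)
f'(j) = 8*j + 16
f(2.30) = 37.96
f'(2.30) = 34.40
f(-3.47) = -27.36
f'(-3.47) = -11.76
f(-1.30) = -34.04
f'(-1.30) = 5.60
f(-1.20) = -33.44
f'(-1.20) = 6.40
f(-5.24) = 5.99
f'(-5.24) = -25.92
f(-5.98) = 27.36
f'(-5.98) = -31.84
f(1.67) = 17.88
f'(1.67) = 29.36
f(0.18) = -16.99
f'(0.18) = 17.44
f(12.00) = 748.00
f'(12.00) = 112.00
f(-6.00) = 28.00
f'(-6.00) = -32.00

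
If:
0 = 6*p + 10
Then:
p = -5/3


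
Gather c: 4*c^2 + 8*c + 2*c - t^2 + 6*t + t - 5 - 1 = 4*c^2 + 10*c - t^2 + 7*t - 6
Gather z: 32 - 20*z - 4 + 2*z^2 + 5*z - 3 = 2*z^2 - 15*z + 25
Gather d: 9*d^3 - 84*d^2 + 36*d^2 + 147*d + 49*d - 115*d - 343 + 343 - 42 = 9*d^3 - 48*d^2 + 81*d - 42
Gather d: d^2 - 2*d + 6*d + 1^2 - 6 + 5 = d^2 + 4*d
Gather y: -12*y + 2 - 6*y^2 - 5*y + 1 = -6*y^2 - 17*y + 3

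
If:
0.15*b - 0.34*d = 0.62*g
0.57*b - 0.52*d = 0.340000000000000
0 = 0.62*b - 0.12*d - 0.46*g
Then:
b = 0.13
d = -0.51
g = 0.31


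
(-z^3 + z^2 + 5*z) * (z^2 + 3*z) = -z^5 - 2*z^4 + 8*z^3 + 15*z^2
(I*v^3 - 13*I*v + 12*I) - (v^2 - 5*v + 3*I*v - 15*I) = I*v^3 - v^2 + 5*v - 16*I*v + 27*I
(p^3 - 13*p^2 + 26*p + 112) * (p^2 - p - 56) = p^5 - 14*p^4 - 17*p^3 + 814*p^2 - 1568*p - 6272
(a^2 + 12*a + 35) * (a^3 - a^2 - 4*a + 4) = a^5 + 11*a^4 + 19*a^3 - 79*a^2 - 92*a + 140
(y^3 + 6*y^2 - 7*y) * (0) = 0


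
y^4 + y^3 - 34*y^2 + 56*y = y*(y - 4)*(y - 2)*(y + 7)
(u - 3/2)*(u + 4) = u^2 + 5*u/2 - 6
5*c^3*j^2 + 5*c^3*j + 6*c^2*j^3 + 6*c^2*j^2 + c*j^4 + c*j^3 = j*(c + j)*(5*c + j)*(c*j + c)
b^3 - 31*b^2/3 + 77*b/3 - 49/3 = (b - 7)*(b - 7/3)*(b - 1)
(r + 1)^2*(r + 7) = r^3 + 9*r^2 + 15*r + 7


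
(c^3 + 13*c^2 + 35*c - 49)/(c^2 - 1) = (c^2 + 14*c + 49)/(c + 1)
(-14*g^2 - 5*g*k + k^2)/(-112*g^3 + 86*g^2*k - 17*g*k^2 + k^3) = (2*g + k)/(16*g^2 - 10*g*k + k^2)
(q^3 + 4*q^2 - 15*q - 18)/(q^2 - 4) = (q^3 + 4*q^2 - 15*q - 18)/(q^2 - 4)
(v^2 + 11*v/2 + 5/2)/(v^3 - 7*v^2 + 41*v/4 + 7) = 2*(v + 5)/(2*v^2 - 15*v + 28)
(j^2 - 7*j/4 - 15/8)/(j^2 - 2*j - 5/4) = (4*j + 3)/(2*(2*j + 1))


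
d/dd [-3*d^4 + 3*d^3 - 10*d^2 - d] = -12*d^3 + 9*d^2 - 20*d - 1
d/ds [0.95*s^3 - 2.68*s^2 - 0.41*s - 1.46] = 2.85*s^2 - 5.36*s - 0.41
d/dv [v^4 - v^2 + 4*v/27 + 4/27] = 4*v^3 - 2*v + 4/27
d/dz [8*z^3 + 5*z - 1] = 24*z^2 + 5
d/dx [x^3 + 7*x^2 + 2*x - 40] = 3*x^2 + 14*x + 2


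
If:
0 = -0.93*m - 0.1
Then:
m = -0.11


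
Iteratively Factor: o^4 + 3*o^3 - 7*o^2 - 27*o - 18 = (o - 3)*(o^3 + 6*o^2 + 11*o + 6) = (o - 3)*(o + 1)*(o^2 + 5*o + 6) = (o - 3)*(o + 1)*(o + 2)*(o + 3)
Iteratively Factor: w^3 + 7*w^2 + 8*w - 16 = (w + 4)*(w^2 + 3*w - 4) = (w + 4)^2*(w - 1)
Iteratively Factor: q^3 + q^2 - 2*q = (q)*(q^2 + q - 2) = q*(q - 1)*(q + 2)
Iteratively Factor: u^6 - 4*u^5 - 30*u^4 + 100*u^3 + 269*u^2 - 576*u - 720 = (u + 1)*(u^5 - 5*u^4 - 25*u^3 + 125*u^2 + 144*u - 720) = (u - 4)*(u + 1)*(u^4 - u^3 - 29*u^2 + 9*u + 180) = (u - 4)*(u + 1)*(u + 4)*(u^3 - 5*u^2 - 9*u + 45) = (u - 5)*(u - 4)*(u + 1)*(u + 4)*(u^2 - 9) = (u - 5)*(u - 4)*(u + 1)*(u + 3)*(u + 4)*(u - 3)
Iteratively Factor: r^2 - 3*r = (r)*(r - 3)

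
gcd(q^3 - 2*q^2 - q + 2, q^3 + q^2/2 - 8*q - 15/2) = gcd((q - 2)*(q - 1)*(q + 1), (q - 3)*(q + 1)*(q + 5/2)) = q + 1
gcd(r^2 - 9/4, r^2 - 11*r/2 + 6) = r - 3/2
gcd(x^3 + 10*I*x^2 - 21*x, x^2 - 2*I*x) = x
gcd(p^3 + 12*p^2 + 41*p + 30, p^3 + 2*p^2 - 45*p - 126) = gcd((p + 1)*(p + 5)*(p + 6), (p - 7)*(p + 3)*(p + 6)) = p + 6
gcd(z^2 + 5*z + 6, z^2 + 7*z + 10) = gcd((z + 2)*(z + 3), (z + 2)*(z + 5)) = z + 2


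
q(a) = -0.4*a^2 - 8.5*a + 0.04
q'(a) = -0.8*a - 8.5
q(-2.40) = 18.14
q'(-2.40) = -6.58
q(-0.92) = 7.52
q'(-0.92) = -7.76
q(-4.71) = 31.20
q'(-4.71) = -4.73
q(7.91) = -92.22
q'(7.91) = -14.83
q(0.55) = -4.76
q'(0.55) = -8.94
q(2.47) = -23.40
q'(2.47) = -10.48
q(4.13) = -41.89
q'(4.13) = -11.80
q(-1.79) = 13.97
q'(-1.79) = -7.07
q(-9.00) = 44.14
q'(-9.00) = -1.30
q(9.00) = -108.86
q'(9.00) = -15.70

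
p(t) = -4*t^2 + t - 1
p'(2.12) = -15.96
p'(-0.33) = 3.64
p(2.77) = -28.92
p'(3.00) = -23.00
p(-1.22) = -8.17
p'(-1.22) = 10.76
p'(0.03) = 0.76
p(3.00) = -34.00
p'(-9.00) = 73.00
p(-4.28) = -78.55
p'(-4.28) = 35.24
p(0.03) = -0.97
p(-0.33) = -1.77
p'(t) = 1 - 8*t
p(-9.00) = -334.00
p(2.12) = -16.86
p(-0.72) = -3.79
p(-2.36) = -25.64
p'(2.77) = -21.16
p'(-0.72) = 6.76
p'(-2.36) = 19.88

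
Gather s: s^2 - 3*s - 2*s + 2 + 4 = s^2 - 5*s + 6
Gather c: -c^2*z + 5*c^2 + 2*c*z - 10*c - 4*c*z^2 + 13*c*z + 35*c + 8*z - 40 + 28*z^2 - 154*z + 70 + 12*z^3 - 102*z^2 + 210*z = c^2*(5 - z) + c*(-4*z^2 + 15*z + 25) + 12*z^3 - 74*z^2 + 64*z + 30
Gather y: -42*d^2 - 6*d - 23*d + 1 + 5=-42*d^2 - 29*d + 6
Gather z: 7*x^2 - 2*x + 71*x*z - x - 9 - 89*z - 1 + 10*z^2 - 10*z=7*x^2 - 3*x + 10*z^2 + z*(71*x - 99) - 10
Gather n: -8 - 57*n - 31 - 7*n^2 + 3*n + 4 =-7*n^2 - 54*n - 35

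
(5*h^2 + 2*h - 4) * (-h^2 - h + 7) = -5*h^4 - 7*h^3 + 37*h^2 + 18*h - 28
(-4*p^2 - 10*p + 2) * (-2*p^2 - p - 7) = 8*p^4 + 24*p^3 + 34*p^2 + 68*p - 14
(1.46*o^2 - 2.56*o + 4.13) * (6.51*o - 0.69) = 9.5046*o^3 - 17.673*o^2 + 28.6527*o - 2.8497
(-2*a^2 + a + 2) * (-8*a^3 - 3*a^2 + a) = 16*a^5 - 2*a^4 - 21*a^3 - 5*a^2 + 2*a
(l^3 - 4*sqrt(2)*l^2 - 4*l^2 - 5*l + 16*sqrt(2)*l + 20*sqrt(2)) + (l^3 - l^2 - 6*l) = 2*l^3 - 4*sqrt(2)*l^2 - 5*l^2 - 11*l + 16*sqrt(2)*l + 20*sqrt(2)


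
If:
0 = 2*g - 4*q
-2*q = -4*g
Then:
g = 0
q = 0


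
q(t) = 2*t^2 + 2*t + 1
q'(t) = 4*t + 2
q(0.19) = 1.45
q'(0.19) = 2.76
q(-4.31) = 29.53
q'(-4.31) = -15.24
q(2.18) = 14.86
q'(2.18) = 10.72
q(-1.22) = 1.54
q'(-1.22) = -2.88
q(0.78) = 3.78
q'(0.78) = 5.12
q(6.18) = 89.74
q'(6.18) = 26.72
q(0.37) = 2.01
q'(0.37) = 3.48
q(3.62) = 34.45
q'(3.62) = 16.48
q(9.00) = 181.00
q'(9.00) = 38.00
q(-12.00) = 265.00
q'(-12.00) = -46.00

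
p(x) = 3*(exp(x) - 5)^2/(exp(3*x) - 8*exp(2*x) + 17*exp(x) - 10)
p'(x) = 3*(exp(x) - 5)^2*(-3*exp(3*x) + 16*exp(2*x) - 17*exp(x))/(exp(3*x) - 8*exp(2*x) + 17*exp(x) - 10)^2 + 6*(exp(x) - 5)*exp(x)/(exp(3*x) - 8*exp(2*x) + 17*exp(x) - 10)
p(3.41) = 0.09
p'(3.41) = -0.08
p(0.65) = 119.67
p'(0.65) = 2389.37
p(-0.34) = -34.65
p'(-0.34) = -98.95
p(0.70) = -642.58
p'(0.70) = 95800.03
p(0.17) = 75.81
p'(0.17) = -398.15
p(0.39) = 42.37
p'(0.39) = -29.31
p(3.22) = 0.11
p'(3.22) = -0.10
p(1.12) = -2.64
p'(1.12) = 15.70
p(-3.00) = -8.01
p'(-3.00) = -0.54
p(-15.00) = -7.50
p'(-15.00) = 0.00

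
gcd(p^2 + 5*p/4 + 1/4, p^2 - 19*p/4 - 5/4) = p + 1/4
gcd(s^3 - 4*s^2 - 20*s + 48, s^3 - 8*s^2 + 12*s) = s^2 - 8*s + 12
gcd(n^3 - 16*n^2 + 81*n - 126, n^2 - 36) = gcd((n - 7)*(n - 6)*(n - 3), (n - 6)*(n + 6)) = n - 6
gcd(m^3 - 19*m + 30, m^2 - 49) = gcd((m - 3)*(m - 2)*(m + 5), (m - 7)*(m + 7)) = 1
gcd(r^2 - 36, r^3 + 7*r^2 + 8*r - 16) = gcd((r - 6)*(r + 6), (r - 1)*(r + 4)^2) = 1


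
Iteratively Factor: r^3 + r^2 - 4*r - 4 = (r + 1)*(r^2 - 4) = (r - 2)*(r + 1)*(r + 2)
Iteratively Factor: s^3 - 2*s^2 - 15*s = (s)*(s^2 - 2*s - 15) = s*(s - 5)*(s + 3)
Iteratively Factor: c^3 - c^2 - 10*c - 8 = (c + 2)*(c^2 - 3*c - 4) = (c - 4)*(c + 2)*(c + 1)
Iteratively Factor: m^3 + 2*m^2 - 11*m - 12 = (m + 1)*(m^2 + m - 12) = (m - 3)*(m + 1)*(m + 4)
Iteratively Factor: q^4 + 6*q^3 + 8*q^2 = (q + 2)*(q^3 + 4*q^2) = q*(q + 2)*(q^2 + 4*q) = q^2*(q + 2)*(q + 4)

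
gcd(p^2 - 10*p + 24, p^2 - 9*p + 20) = p - 4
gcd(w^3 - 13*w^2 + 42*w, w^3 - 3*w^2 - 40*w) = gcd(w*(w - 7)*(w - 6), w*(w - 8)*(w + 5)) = w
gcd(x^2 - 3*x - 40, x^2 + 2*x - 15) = x + 5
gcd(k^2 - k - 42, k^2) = 1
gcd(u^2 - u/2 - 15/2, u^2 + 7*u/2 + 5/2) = u + 5/2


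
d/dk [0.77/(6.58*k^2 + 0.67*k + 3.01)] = (-10.1332*k - 0.5159)/(6.58*k^2 + 0.67*k + 3.01)^2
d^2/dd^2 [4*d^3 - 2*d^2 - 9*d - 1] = 24*d - 4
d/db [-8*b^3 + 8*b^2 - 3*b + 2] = -24*b^2 + 16*b - 3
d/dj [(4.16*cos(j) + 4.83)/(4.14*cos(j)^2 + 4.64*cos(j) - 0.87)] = (17.2224*cos(j)^2 + 39.9924*cos(j) + 26.0304)*sin(j)/(17.1396*cos(j)^4 + 38.4192*cos(j)^3 + 14.326*cos(j)^2 - 8.0736*cos(j) + 0.7569)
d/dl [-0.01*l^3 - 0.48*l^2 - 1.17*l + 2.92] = -0.03*l^2 - 0.96*l - 1.17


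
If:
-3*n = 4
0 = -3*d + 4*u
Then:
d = 4*u/3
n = -4/3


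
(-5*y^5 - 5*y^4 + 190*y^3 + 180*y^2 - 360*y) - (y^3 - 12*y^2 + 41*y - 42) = -5*y^5 - 5*y^4 + 189*y^3 + 192*y^2 - 401*y + 42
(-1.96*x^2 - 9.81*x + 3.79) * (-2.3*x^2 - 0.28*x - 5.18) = 4.508*x^4 + 23.1118*x^3 + 4.1826*x^2 + 49.7546*x - 19.6322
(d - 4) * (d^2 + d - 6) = d^3 - 3*d^2 - 10*d + 24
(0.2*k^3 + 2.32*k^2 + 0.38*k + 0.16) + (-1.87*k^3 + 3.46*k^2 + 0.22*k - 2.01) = -1.67*k^3 + 5.78*k^2 + 0.6*k - 1.85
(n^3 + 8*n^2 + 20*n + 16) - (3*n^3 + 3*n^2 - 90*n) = -2*n^3 + 5*n^2 + 110*n + 16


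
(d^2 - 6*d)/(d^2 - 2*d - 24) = d/(d + 4)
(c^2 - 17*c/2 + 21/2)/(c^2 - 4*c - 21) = (c - 3/2)/(c + 3)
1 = 1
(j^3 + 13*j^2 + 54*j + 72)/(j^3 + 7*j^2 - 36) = (j + 4)/(j - 2)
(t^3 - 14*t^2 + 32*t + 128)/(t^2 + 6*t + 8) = (t^2 - 16*t + 64)/(t + 4)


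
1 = 1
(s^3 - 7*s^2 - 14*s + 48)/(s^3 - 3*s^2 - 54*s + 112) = (s + 3)/(s + 7)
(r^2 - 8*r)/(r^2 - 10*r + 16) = r/(r - 2)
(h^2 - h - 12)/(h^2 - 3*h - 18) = (h - 4)/(h - 6)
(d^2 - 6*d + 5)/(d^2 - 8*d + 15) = (d - 1)/(d - 3)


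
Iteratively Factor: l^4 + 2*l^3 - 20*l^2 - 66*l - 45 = (l + 1)*(l^3 + l^2 - 21*l - 45) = (l - 5)*(l + 1)*(l^2 + 6*l + 9) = (l - 5)*(l + 1)*(l + 3)*(l + 3)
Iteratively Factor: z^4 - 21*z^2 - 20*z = (z + 1)*(z^3 - z^2 - 20*z) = (z + 1)*(z + 4)*(z^2 - 5*z) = (z - 5)*(z + 1)*(z + 4)*(z)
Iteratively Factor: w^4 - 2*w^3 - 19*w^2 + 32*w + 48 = (w + 4)*(w^3 - 6*w^2 + 5*w + 12) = (w - 3)*(w + 4)*(w^2 - 3*w - 4) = (w - 3)*(w + 1)*(w + 4)*(w - 4)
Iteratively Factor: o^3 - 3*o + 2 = (o + 2)*(o^2 - 2*o + 1) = (o - 1)*(o + 2)*(o - 1)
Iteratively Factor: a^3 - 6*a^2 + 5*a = (a - 5)*(a^2 - a) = (a - 5)*(a - 1)*(a)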